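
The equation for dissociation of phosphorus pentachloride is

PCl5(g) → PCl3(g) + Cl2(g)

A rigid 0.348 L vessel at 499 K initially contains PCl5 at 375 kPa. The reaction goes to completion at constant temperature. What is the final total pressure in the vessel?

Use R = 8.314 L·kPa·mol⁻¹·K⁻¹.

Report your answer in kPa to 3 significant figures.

750 kPa

At constant T and V, P ∝ n(gas): 1 mol gas → 2 mol gas.
P_final = (2/1) × 375 = 750.0 kPa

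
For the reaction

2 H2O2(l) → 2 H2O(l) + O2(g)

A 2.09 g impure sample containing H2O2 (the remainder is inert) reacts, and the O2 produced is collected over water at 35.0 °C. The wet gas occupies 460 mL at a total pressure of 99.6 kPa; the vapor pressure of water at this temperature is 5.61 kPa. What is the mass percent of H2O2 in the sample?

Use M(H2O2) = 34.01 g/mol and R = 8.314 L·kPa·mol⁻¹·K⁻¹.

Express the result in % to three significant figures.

P(O2) = 99.6 − 5.61 = 93.99 kPa
n(O2) = PV/RT = (93.99 × 0.4600) / (8.314 × 308.15) = 0.01688 mol
n(H2O2) = (2/1) × 0.01688 = 0.03376 mol
m(H2O2) = 0.03376 × 34.01 = 1.148 g
%H2O2 = 1.148 / 2.09 × 100 = 54.93%

54.9 %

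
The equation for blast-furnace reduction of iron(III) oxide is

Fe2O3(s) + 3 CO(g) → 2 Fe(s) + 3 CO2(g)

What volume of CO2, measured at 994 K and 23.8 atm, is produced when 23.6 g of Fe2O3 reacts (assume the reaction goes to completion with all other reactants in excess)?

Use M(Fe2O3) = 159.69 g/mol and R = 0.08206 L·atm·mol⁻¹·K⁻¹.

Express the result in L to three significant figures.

n(Fe2O3) = 23.60 / 159.69 = 0.1478 mol
n(CO2) = (3/1) × 0.1478 = 0.4434 mol
V = nRT/P = 0.4434 × 0.08206 × 994 / 23.8 = 1.520 L

1.52 L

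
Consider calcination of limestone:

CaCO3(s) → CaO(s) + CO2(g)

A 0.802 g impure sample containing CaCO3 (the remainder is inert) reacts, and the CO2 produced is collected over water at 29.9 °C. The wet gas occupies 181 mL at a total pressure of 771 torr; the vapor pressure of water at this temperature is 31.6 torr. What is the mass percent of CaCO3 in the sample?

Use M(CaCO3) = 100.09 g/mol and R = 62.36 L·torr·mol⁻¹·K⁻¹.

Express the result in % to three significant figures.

88.4 %

P(CO2) = 771 − 31.6 = 739.4 torr
n(CO2) = PV/RT = (739.4 × 0.1810) / (62.36 × 303.05) = 0.007082 mol
n(CaCO3) = (1/1) × 0.007082 = 0.007082 mol
m(CaCO3) = 0.007082 × 100.09 = 0.7088 g
%CaCO3 = 0.7088 / 0.802 × 100 = 88.38%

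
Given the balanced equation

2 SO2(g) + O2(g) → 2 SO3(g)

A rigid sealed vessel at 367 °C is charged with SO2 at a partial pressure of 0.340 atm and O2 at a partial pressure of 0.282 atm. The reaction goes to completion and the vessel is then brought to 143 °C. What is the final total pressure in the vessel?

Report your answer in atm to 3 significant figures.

0.294 atm

With V and T fixed, P_i ∝ n_i, so the mole ratios apply directly to partial pressures at 367 °C.
P(O2) required for 0.340 atm of SO2 = (1/2) × 0.340 = 0.1700 atm; available 0.282 atm, so SO2 is limiting.
P(O2) remaining = 0.282 − (1/2) × 0.340 = 0.1120 atm
P(gaseous products) = (2)/2 × 0.340 = 0.3400 atm
P_total at 367 °C = 0.1120 + 0.3400 = 0.4520 atm
Scaling to 143 °C: P = 0.4520 × 416.15/640.15 = 0.2938 atm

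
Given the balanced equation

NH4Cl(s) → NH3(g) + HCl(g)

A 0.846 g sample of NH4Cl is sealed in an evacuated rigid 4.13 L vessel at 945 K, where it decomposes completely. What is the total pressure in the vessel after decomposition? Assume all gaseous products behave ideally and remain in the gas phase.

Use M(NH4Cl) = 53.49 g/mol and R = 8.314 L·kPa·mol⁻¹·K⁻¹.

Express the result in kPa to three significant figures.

n(NH4Cl) = 0.846 / 53.49 = 0.01582 mol
n(gas produced) = (2/1) × 0.01582 = 0.03164 mol
P = nRT/V = 0.03164 × 8.314 × 945 / 4.13 = 60.19 kPa

60.2 kPa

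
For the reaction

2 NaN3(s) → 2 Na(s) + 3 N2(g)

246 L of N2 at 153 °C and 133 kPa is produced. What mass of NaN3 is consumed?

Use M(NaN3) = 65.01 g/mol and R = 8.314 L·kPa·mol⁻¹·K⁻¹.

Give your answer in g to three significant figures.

n(N2) = PV/RT = (133 × 246) / (8.314 × 426.15) = 9.235 mol
n(NaN3) = (2/3) × 9.235 = 6.157 mol
m(NaN3) = 6.157 × 65.01 = 400.3 g

400 g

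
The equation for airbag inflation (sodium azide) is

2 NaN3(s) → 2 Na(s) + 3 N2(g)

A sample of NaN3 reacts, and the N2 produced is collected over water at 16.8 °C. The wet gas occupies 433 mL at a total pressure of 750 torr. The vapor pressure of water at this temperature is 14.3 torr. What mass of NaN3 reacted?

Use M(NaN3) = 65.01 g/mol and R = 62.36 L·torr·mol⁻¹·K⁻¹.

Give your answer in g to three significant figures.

P(N2) = 750 − 14.3 = 735.7 torr
n(N2) = PV/RT = (735.7 × 0.4330) / (62.36 × 289.95) = 0.01762 mol
n(NaN3) = (2/3) × 0.01762 = 0.01175 mol
m(NaN3) = 0.01175 × 65.01 = 0.7639 g

0.764 g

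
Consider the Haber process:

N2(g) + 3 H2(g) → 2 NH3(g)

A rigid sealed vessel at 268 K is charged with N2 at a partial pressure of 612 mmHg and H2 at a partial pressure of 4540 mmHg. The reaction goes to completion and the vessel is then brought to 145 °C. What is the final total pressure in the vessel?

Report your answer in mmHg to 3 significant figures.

6130 mmHg

With V and T fixed, P_i ∝ n_i, so the mole ratios apply directly to partial pressures at 268 K.
P(H2) required for 612 mmHg of N2 = (3/1) × 612 = 1836 mmHg; available 4540 mmHg, so N2 is limiting.
P(H2) remaining = 4540 − (3/1) × 612 = 2704 mmHg
P(gaseous products) = (2)/1 × 612 = 1224 mmHg
P_total at 268 K = 2704 + 1224 = 3928 mmHg
Scaling to 145 °C: P = 3928 × 418.15/268 = 6129 mmHg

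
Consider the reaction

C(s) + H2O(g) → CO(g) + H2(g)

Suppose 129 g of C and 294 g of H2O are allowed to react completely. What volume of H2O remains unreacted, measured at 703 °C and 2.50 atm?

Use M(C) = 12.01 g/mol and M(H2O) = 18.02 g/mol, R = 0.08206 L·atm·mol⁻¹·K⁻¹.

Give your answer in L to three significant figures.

n(C) = 129 / 12.01 = 10.74 mol
n(H2O) = 294 / 18.02 = 16.32 mol
For 10.74 mol C, stoichiometry requires (1/1) × 10.74 = 10.74 mol H2O; 16.32 mol is available, so C is limiting.
n(H2O) consumed = (1/1) × 10.74 = 10.74 mol; remaining = 16.32 − 10.74 = 5.580 mol
V(H2O) = nRT/P = 5.580 × 0.08206 × 976.15 / 2.50 = 178.8 L

179 L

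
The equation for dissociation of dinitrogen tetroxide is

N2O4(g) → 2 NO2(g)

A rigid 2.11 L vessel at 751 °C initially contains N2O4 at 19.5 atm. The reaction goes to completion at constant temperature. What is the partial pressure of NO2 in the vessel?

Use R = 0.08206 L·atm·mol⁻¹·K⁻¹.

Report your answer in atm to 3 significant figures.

39.0 atm

n(N2O4)₀ = PV/RT = (19.5 × 2.11) / (0.08206 × 1024.15) = 0.4896 mol
n(NO2) = (2/1) × 0.4896 = 0.9792 mol
P(NO2) = nRT/V = 0.9792 × 0.08206 × 1024.15 / 2.11 = 39.00 atm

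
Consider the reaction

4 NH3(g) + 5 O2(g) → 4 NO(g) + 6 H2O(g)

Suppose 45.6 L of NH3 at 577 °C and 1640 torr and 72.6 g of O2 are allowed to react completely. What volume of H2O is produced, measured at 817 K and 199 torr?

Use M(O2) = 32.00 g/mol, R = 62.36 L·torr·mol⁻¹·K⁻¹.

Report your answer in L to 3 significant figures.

542 L

n(NH3) = PV/RT = (1640 × 45.6) / (62.36 × 850.15) = 1.411 mol
n(O2) = 72.6 / 32.00 = 2.269 mol
For 1.411 mol NH3, stoichiometry requires (5/4) × 1.411 = 1.764 mol O2; 2.269 mol is available, so NH3 is limiting.
n(H2O) = (6/4) × 1.411 = 2.117 mol
V(H2O) = nRT/P = 2.117 × 62.36 × 817 / 199 = 542.0 L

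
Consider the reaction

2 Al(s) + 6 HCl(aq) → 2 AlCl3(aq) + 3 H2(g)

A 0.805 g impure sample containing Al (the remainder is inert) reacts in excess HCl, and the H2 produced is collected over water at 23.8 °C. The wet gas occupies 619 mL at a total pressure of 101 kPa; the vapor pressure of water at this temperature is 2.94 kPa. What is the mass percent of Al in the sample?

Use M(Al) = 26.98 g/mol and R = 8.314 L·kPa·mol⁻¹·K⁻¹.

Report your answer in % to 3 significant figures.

P(H2) = 101 − 2.94 = 98.06 kPa
n(H2) = PV/RT = (98.06 × 0.6190) / (8.314 × 296.95) = 0.02459 mol
n(Al) = (2/3) × 0.02459 = 0.01639 mol
m(Al) = 0.01639 × 26.98 = 0.4422 g
%Al = 0.4422 / 0.805 × 100 = 54.93%

54.9 %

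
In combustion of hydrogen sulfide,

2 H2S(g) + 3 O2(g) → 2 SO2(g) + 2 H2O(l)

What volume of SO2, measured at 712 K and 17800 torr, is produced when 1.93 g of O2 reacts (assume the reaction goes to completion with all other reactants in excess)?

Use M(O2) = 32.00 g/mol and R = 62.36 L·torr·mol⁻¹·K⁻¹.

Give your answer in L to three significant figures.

0.100 L

n(O2) = 1.930 / 32.00 = 0.06031 mol
n(SO2) = (2/3) × 0.06031 = 0.04021 mol
V = nRT/P = 0.04021 × 62.36 × 712 / 17800 = 0.1003 L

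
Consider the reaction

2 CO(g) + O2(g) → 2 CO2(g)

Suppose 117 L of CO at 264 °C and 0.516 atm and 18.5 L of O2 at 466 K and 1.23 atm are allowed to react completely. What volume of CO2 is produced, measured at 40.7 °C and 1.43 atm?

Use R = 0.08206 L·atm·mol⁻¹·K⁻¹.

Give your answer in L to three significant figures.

n(CO) = PV/RT = (0.516 × 117) / (0.08206 × 537.15) = 1.370 mol
n(O2) = PV/RT = (1.23 × 18.5) / (0.08206 × 466) = 0.5951 mol
For 1.370 mol CO, stoichiometry requires (1/2) × 1.370 = 0.6850 mol O2; 0.5951 mol is available, so O2 is limiting.
n(CO2) = (2/1) × 0.5951 = 1.190 mol
V(CO2) = nRT/P = 1.190 × 0.08206 × 313.85 / 1.43 = 21.43 L

21.4 L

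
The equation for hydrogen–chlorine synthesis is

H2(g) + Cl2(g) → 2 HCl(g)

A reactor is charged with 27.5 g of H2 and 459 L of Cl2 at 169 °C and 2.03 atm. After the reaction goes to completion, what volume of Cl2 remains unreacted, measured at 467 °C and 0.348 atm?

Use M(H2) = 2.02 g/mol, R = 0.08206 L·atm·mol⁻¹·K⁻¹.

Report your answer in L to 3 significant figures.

n(H2) = 27.5 / 2.02 = 13.61 mol
n(Cl2) = PV/RT = (2.03 × 459) / (0.08206 × 442.15) = 25.68 mol
For 13.61 mol H2, stoichiometry requires (1/1) × 13.61 = 13.61 mol Cl2; 25.68 mol is available, so H2 is limiting.
n(Cl2) consumed = (1/1) × 13.61 = 13.61 mol; remaining = 25.68 − 13.61 = 12.07 mol
V(Cl2) = nRT/P = 12.07 × 0.08206 × 740.15 / 0.348 = 2107 L

2110 L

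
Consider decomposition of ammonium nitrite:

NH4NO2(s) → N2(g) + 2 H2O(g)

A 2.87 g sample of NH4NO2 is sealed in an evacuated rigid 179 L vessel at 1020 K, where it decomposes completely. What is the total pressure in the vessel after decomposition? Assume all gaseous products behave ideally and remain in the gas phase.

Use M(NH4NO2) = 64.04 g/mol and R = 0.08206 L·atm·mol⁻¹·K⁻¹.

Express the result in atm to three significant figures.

n(NH4NO2) = 2.87 / 64.04 = 0.04482 mol
n(gas produced) = (3/1) × 0.04482 = 0.1345 mol
P = nRT/V = 0.1345 × 0.08206 × 1020 / 179 = 0.06289 atm

0.0629 atm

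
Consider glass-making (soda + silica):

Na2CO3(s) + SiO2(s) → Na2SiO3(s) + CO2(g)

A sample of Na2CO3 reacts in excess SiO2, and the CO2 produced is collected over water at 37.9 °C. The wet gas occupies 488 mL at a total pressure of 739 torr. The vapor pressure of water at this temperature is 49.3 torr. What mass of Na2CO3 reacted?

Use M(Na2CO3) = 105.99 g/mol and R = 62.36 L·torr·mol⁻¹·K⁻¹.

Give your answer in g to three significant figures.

1.84 g

P(CO2) = 739 − 49.3 = 689.7 torr
n(CO2) = PV/RT = (689.7 × 0.4880) / (62.36 × 311.05) = 0.01735 mol
n(Na2CO3) = (1/1) × 0.01735 = 0.01735 mol
m(Na2CO3) = 0.01735 × 105.99 = 1.839 g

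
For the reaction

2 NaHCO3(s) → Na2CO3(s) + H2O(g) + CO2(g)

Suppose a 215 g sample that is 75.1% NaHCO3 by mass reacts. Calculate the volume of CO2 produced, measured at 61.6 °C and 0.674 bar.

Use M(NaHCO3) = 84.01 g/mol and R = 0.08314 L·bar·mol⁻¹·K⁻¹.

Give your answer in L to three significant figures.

mass of NaHCO3 = 215 × 75.1/100 = 161.5 g
n(NaHCO3) = 161.5 / 84.01 = 1.922 mol
n(CO2) = (1/2) × 1.922 = 0.9610 mol
V = nRT/P = 0.9610 × 0.08314 × 334.75 / 0.674 = 39.68 L

39.7 L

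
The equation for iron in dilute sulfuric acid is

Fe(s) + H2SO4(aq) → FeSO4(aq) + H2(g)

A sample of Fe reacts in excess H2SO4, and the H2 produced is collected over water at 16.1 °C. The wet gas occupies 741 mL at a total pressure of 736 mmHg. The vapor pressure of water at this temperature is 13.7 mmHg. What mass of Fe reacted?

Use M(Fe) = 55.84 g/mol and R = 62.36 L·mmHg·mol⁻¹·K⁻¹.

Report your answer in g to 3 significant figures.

P(H2) = 736 − 13.7 = 722.3 mmHg
n(H2) = PV/RT = (722.3 × 0.7410) / (62.36 × 289.25) = 0.02967 mol
n(Fe) = (1/1) × 0.02967 = 0.02967 mol
m(Fe) = 0.02967 × 55.84 = 1.657 g

1.66 g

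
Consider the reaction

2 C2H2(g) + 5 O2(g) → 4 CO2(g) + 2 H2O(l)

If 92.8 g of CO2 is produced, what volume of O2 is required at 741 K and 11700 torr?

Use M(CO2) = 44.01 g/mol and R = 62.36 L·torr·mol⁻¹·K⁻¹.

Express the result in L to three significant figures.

n(CO2) = 92.80 / 44.01 = 2.109 mol
n(O2) = (5/4) × 2.109 = 2.636 mol
V = nRT/P = 2.636 × 62.36 × 741 / 11700 = 10.41 L

10.4 L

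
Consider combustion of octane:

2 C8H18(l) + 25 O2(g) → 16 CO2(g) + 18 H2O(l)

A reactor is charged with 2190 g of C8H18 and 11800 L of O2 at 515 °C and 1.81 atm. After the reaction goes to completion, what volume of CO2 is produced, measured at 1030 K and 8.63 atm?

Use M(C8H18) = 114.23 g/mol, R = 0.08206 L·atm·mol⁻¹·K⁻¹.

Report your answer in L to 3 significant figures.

1500 L

n(C8H18) = 2190 / 114.23 = 19.17 mol
n(O2) = PV/RT = (1.81 × 11800) / (0.08206 × 788.15) = 330.2 mol
For 19.17 mol C8H18, stoichiometry requires (25/2) × 19.17 = 239.6 mol O2; 330.2 mol is available, so C8H18 is limiting.
n(CO2) = (16/2) × 19.17 = 153.4 mol
V(CO2) = nRT/P = 153.4 × 0.08206 × 1030 / 8.63 = 1502 L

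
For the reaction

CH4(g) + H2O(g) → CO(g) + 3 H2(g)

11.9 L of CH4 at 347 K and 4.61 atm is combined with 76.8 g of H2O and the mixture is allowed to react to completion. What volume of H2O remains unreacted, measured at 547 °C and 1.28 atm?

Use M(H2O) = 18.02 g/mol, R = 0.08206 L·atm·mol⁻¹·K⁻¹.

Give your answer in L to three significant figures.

123 L

n(CH4) = PV/RT = (4.61 × 11.9) / (0.08206 × 347) = 1.927 mol
n(H2O) = 76.8 / 18.02 = 4.262 mol
For 1.927 mol CH4, stoichiometry requires (1/1) × 1.927 = 1.927 mol H2O; 4.262 mol is available, so CH4 is limiting.
n(H2O) consumed = (1/1) × 1.927 = 1.927 mol; remaining = 4.262 − 1.927 = 2.335 mol
V(H2O) = nRT/P = 2.335 × 0.08206 × 820.15 / 1.28 = 122.8 L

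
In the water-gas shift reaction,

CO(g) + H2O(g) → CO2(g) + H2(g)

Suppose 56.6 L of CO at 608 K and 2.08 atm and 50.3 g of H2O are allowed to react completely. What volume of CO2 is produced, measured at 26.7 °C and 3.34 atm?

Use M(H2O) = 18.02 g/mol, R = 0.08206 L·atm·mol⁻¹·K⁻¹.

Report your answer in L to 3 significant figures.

n(CO) = PV/RT = (2.08 × 56.6) / (0.08206 × 608) = 2.360 mol
n(H2O) = 50.3 / 18.02 = 2.791 mol
For 2.360 mol CO, stoichiometry requires (1/1) × 2.360 = 2.360 mol H2O; 2.791 mol is available, so CO is limiting.
n(CO2) = (1/1) × 2.360 = 2.360 mol
V(CO2) = nRT/P = 2.360 × 0.08206 × 299.85 / 3.34 = 17.39 L

17.4 L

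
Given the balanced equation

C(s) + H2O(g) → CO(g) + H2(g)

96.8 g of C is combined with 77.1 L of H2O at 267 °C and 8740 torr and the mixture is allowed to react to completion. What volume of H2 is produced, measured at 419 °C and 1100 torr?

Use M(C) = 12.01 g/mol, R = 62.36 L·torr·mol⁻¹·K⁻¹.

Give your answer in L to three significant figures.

316 L

n(C) = 96.8 / 12.01 = 8.060 mol
n(H2O) = PV/RT = (8740 × 77.1) / (62.36 × 540.15) = 20.01 mol
For 8.060 mol C, stoichiometry requires (1/1) × 8.060 = 8.060 mol H2O; 20.01 mol is available, so C is limiting.
n(H2) = (1/1) × 8.060 = 8.060 mol
V(H2) = nRT/P = 8.060 × 62.36 × 692.15 / 1100 = 316.3 L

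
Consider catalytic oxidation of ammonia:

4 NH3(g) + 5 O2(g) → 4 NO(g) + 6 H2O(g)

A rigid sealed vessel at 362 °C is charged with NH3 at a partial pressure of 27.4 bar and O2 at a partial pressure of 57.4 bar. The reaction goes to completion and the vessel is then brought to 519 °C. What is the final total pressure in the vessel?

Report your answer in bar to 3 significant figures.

114 bar

Because the vessel is rigid and T is held at 362 °C, work the stoichiometry in partial pressures (P_i = n_iRT/V).
P(O2) required for 27.4 bar of NH3 = (5/4) × 27.4 = 34.25 bar; available 57.4 bar, so NH3 is limiting.
P(O2) remaining = 57.4 − (5/4) × 27.4 = 23.15 bar
P(gaseous products) = (4+6)/4 × 27.4 = 68.50 bar
P_total at 362 °C = 23.15 + 68.50 = 91.65 bar
Scaling to 519 °C: P = 91.65 × 792.15/635.15 = 114.3 bar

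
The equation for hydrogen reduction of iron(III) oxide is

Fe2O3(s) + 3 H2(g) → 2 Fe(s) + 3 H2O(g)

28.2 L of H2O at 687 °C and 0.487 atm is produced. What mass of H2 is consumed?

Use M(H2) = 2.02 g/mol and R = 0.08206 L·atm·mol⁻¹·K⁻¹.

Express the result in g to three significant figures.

n(H2O) = PV/RT = (0.487 × 28.2) / (0.08206 × 960.15) = 0.1743 mol
n(H2) = (3/3) × 0.1743 = 0.1743 mol
m(H2) = 0.1743 × 2.02 = 0.3521 g

0.352 g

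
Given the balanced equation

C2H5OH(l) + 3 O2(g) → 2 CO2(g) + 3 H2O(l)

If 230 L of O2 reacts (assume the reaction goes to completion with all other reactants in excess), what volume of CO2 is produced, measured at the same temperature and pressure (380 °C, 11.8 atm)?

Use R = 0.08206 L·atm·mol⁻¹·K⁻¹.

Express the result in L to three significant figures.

153 L

At constant T and P, gas volumes are in the mole ratio: V(CO2) = (2/3) × 230 = 153.3 L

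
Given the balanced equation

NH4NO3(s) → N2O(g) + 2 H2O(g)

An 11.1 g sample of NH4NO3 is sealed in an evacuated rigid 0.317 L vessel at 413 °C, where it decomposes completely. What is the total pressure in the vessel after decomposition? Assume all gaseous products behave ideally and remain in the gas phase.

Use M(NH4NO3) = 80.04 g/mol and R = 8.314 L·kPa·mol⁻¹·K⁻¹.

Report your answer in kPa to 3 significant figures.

n(NH4NO3) = 11.1 / 80.04 = 0.1387 mol
n(gas produced) = (3/1) × 0.1387 = 0.4161 mol
P = nRT/V = 0.4161 × 8.314 × 686.15 / 0.317 = 7488 kPa

7490 kPa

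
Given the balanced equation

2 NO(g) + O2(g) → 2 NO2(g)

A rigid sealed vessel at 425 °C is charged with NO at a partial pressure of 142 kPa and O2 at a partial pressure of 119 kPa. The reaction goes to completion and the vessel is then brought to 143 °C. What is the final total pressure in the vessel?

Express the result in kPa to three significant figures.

At constant V, partial pressures at 425 °C are proportional to moles, so apply stoichiometry directly to pressures.
P(O2) required for 142 kPa of NO = (1/2) × 142 = 71.00 kPa; available 119 kPa, so NO is limiting.
P(O2) remaining = 119 − (1/2) × 142 = 48.00 kPa
P(gaseous products) = (2)/2 × 142 = 142.0 kPa
P_total at 425 °C = 48.00 + 142.0 = 190.0 kPa
Scaling to 143 °C: P = 190.0 × 416.15/698.15 = 113.3 kPa

113 kPa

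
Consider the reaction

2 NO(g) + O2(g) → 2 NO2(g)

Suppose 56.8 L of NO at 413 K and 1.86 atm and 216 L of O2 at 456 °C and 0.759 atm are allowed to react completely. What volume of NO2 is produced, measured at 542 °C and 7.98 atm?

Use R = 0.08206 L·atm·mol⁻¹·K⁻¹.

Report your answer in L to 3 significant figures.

26.1 L

n(NO) = PV/RT = (1.86 × 56.8) / (0.08206 × 413) = 3.117 mol
n(O2) = PV/RT = (0.759 × 216) / (0.08206 × 729.15) = 2.740 mol
For 3.117 mol NO, stoichiometry requires (1/2) × 3.117 = 1.558 mol O2; 2.740 mol is available, so NO is limiting.
n(NO2) = (2/2) × 3.117 = 3.117 mol
V(NO2) = nRT/P = 3.117 × 0.08206 × 815.15 / 7.98 = 26.13 L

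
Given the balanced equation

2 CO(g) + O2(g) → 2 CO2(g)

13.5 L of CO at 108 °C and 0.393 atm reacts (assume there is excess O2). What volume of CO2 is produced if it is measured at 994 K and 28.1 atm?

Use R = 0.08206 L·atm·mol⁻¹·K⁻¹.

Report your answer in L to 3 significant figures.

0.492 L

n(CO) = PV/RT = (0.393 × 13.5) / (0.08206 × 381.15) = 0.1696 mol
n(CO2) = (2/2) × 0.1696 = 0.1696 mol
V = nRT/P = 0.1696 × 0.08206 × 994 / 28.1 = 0.4923 L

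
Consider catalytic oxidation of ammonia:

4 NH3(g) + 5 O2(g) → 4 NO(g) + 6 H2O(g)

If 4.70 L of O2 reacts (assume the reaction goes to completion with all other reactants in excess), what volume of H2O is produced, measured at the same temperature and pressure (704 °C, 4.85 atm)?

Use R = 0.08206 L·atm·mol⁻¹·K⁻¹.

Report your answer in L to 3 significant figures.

At constant T and P, gas volumes are in the mole ratio: V(H2O) = (6/5) × 4.70 = 5.640 L

5.64 L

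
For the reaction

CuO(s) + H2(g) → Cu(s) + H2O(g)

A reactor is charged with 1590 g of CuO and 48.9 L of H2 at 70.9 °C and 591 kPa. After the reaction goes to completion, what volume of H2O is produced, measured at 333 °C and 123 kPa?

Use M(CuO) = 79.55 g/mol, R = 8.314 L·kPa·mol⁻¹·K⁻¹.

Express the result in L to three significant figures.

n(CuO) = 1590 / 79.55 = 19.99 mol
n(H2) = PV/RT = (591 × 48.9) / (8.314 × 344.05) = 10.10 mol
For 19.99 mol CuO, stoichiometry requires (1/1) × 19.99 = 19.99 mol H2; 10.10 mol is available, so H2 is limiting.
n(H2O) = (1/1) × 10.10 = 10.10 mol
V(H2O) = nRT/P = 10.10 × 8.314 × 606.15 / 123 = 413.8 L

414 L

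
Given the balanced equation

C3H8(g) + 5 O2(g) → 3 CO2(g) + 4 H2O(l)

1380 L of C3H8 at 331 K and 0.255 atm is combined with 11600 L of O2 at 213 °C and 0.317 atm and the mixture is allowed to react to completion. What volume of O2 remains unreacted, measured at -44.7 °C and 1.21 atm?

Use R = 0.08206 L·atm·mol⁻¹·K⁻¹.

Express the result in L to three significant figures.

n(C3H8) = PV/RT = (0.255 × 1380) / (0.08206 × 331) = 12.96 mol
n(O2) = PV/RT = (0.317 × 11600) / (0.08206 × 486.15) = 92.18 mol
For 12.96 mol C3H8, stoichiometry requires (5/1) × 12.96 = 64.80 mol O2; 92.18 mol is available, so C3H8 is limiting.
n(O2) consumed = (5/1) × 12.96 = 64.80 mol; remaining = 92.18 − 64.80 = 27.38 mol
V(O2) = nRT/P = 27.38 × 0.08206 × 228.45 / 1.21 = 424.2 L

424 L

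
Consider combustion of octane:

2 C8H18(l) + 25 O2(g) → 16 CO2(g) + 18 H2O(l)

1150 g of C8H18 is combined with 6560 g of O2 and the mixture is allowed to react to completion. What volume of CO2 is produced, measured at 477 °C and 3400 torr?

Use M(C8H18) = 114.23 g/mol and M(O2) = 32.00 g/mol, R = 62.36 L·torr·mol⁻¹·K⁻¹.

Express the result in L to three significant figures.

1110 L

n(C8H18) = 1150 / 114.23 = 10.07 mol
n(O2) = 6560 / 32.00 = 205.0 mol
For 10.07 mol C8H18, stoichiometry requires (25/2) × 10.07 = 125.9 mol O2; 205.0 mol is available, so C8H18 is limiting.
n(CO2) = (16/2) × 10.07 = 80.56 mol
V(CO2) = nRT/P = 80.56 × 62.36 × 750.15 / 3400 = 1108 L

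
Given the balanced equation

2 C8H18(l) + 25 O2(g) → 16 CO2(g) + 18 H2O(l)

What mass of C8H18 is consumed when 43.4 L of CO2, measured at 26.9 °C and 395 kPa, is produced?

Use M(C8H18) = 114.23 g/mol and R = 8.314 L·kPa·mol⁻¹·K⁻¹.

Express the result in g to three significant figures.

98.1 g

n(CO2) = PV/RT = (395 × 43.4) / (8.314 × 300.05) = 6.872 mol
n(C8H18) = (2/16) × 6.872 = 0.8590 mol
m(C8H18) = 0.8590 × 114.23 = 98.12 g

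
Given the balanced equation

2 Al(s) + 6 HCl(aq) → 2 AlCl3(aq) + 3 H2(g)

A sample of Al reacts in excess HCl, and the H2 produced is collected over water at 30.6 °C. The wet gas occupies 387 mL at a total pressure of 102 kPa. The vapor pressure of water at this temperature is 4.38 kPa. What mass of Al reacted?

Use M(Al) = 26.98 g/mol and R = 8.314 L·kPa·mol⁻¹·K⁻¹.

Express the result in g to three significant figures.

0.269 g

P(H2) = 102 − 4.38 = 97.62 kPa
n(H2) = PV/RT = (97.62 × 0.3870) / (8.314 × 303.75) = 0.01496 mol
n(Al) = (2/3) × 0.01496 = 0.009973 mol
m(Al) = 0.009973 × 26.98 = 0.2691 g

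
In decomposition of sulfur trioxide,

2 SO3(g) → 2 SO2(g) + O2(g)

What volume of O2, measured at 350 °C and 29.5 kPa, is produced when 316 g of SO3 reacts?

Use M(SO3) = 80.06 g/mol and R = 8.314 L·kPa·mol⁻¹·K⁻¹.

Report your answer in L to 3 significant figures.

n(SO3) = 316.0 / 80.06 = 3.947 mol
n(O2) = (1/2) × 3.947 = 1.974 mol
V = nRT/P = 1.974 × 8.314 × 623.15 / 29.5 = 346.7 L

347 L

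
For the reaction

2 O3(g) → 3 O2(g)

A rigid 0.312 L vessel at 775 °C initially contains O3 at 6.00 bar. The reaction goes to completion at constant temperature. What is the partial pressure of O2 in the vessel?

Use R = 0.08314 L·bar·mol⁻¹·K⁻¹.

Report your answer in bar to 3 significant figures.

9.00 bar

n(O3)₀ = PV/RT = (6.00 × 0.312) / (0.08314 × 1048.15) = 0.02148 mol
n(O2) = (3/2) × 0.02148 = 0.03222 mol
P(O2) = nRT/V = 0.03222 × 0.08314 × 1048.15 / 0.312 = 8.999 bar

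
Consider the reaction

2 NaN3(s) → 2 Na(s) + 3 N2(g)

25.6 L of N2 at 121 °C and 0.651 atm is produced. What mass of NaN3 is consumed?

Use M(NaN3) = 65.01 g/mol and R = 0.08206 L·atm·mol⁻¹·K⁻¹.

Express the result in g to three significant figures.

22.3 g

n(N2) = PV/RT = (0.651 × 25.6) / (0.08206 × 394.15) = 0.5153 mol
n(NaN3) = (2/3) × 0.5153 = 0.3435 mol
m(NaN3) = 0.3435 × 65.01 = 22.33 g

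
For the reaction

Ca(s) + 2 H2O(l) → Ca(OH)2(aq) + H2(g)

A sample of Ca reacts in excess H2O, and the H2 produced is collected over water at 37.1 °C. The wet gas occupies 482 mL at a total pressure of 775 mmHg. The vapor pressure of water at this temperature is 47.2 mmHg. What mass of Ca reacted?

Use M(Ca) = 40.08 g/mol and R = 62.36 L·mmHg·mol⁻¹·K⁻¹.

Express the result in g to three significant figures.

P(H2) = 775 − 47.2 = 727.8 mmHg
n(H2) = PV/RT = (727.8 × 0.4820) / (62.36 × 310.25) = 0.01813 mol
n(Ca) = (1/1) × 0.01813 = 0.01813 mol
m(Ca) = 0.01813 × 40.08 = 0.7267 g

0.727 g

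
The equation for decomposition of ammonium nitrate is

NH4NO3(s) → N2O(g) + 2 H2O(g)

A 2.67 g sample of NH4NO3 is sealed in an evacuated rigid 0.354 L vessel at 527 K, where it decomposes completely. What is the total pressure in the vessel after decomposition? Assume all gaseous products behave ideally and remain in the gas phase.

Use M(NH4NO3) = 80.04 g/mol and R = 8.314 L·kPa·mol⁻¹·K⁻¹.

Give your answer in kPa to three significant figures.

1240 kPa

n(NH4NO3) = 2.67 / 80.04 = 0.03336 mol
n(gas produced) = (3/1) × 0.03336 = 0.1001 mol
P = nRT/V = 0.1001 × 8.314 × 527 / 0.354 = 1239 kPa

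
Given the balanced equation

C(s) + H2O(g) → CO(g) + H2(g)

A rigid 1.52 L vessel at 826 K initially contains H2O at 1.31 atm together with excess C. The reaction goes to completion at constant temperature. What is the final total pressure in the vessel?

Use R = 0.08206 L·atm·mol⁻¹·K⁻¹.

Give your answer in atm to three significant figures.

Since T and V are fixed, P_final/P_initial = n_final/n_initial = 2/1.
P_final = (2/1) × 1.31 = 2.620 atm

2.62 atm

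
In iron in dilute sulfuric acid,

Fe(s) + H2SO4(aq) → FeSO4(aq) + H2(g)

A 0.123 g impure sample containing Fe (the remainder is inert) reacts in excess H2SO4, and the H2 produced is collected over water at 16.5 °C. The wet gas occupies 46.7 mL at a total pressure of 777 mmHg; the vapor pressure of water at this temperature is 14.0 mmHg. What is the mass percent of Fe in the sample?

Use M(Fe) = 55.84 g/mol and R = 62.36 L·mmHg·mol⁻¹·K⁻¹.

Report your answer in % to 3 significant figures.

P(H2) = 777 − 14.0 = 763.0 mmHg
n(H2) = PV/RT = (763.0 × 0.04670) / (62.36 × 289.65) = 0.001973 mol
n(Fe) = (1/1) × 0.001973 = 0.001973 mol
m(Fe) = 0.001973 × 55.84 = 0.1102 g
%Fe = 0.1102 / 0.123 × 100 = 89.59%

89.6 %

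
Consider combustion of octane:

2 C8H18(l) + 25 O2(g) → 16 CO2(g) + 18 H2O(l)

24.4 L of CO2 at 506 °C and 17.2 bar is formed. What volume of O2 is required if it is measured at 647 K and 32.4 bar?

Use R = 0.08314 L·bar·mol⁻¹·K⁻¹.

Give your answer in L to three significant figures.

n(CO2) = PV/RT = (17.2 × 24.4) / (0.08314 × 779.15) = 6.479 mol
n(O2) = (25/16) × 6.479 = 10.12 mol
V = nRT/P = 10.12 × 0.08314 × 647 / 32.4 = 16.80 L

16.8 L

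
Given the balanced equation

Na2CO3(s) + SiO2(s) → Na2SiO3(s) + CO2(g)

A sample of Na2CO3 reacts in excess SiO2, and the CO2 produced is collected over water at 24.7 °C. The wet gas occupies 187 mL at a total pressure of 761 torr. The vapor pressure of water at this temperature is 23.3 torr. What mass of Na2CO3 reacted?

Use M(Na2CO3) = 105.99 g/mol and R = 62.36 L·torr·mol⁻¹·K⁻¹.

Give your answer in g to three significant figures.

0.787 g

P(CO2) = 761 − 23.3 = 737.7 torr
n(CO2) = PV/RT = (737.7 × 0.1870) / (62.36 × 297.85) = 0.007427 mol
n(Na2CO3) = (1/1) × 0.007427 = 0.007427 mol
m(Na2CO3) = 0.007427 × 105.99 = 0.7872 g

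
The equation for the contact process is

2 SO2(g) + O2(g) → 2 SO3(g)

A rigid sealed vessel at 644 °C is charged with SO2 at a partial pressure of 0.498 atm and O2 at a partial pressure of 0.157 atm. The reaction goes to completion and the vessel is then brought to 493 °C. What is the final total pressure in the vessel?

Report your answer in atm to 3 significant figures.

Because the vessel is rigid and T is held at 644 °C, work the stoichiometry in partial pressures (P_i = n_iRT/V).
P(O2) required for 0.498 atm of SO2 = (1/2) × 0.498 = 0.2490 atm; available 0.157 atm, so O2 is limiting.
P(SO2) remaining = 0.498 − (2/1) × 0.157 = 0.1840 atm
P(gaseous products) = (2)/1 × 0.157 = 0.3140 atm
P_total at 644 °C = 0.1840 + 0.3140 = 0.4980 atm
Scaling to 493 °C: P = 0.4980 × 766.15/917.15 = 0.4160 atm

0.416 atm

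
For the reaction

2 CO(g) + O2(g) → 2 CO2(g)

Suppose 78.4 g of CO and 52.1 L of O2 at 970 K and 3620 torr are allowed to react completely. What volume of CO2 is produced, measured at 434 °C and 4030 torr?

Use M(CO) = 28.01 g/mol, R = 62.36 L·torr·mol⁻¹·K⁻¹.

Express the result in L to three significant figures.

n(CO) = 78.4 / 28.01 = 2.799 mol
n(O2) = PV/RT = (3620 × 52.1) / (62.36 × 970) = 3.118 mol
For 2.799 mol CO, stoichiometry requires (1/2) × 2.799 = 1.399 mol O2; 3.118 mol is available, so CO is limiting.
n(CO2) = (2/2) × 2.799 = 2.799 mol
V(CO2) = nRT/P = 2.799 × 62.36 × 707.15 / 4030 = 30.63 L

30.6 L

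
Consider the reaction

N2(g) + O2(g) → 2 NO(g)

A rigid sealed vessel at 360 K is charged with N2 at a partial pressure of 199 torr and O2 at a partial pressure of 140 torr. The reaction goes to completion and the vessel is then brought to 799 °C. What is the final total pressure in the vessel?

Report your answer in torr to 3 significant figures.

With V and T fixed, P_i ∝ n_i, so the mole ratios apply directly to partial pressures at 360 K.
P(O2) required for 199 torr of N2 = (1/1) × 199 = 199.0 torr; available 140 torr, so O2 is limiting.
P(N2) remaining = 199 − (1/1) × 140 = 59.00 torr
P(gaseous products) = (2)/1 × 140 = 280.0 torr
P_total at 360 K = 59.00 + 280.0 = 339.0 torr
Scaling to 799 °C: P = 339.0 × 1072.15/360 = 1010 torr

1010 torr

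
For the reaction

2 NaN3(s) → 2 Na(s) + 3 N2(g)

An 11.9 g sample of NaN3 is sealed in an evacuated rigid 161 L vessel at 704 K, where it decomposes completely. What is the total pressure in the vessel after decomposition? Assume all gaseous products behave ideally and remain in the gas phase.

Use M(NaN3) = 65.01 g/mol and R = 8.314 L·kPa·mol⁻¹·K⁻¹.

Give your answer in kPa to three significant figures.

n(NaN3) = 11.9 / 65.01 = 0.1830 mol
n(gas produced) = (3/2) × 0.1830 = 0.2745 mol
P = nRT/V = 0.2745 × 8.314 × 704 / 161 = 9.979 kPa

9.98 kPa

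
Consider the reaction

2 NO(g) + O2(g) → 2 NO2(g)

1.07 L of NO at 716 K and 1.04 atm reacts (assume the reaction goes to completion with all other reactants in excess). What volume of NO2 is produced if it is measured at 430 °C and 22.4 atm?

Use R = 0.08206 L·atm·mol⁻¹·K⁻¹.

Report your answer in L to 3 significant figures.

n(NO) = PV/RT = (1.04 × 1.07) / (0.08206 × 716) = 0.01894 mol
n(NO2) = (2/2) × 0.01894 = 0.01894 mol
V = nRT/P = 0.01894 × 0.08206 × 703.15 / 22.4 = 0.04879 L

0.0488 L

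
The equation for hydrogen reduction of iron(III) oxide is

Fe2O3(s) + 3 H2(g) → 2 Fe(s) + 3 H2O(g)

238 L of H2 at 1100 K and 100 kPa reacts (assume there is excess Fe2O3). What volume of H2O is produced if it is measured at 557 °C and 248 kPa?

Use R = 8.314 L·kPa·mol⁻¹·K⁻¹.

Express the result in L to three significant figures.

n(H2) = PV/RT = (100 × 238) / (8.314 × 1100) = 2.602 mol
n(H2O) = (3/3) × 2.602 = 2.602 mol
V = nRT/P = 2.602 × 8.314 × 830.15 / 248 = 72.41 L

72.4 L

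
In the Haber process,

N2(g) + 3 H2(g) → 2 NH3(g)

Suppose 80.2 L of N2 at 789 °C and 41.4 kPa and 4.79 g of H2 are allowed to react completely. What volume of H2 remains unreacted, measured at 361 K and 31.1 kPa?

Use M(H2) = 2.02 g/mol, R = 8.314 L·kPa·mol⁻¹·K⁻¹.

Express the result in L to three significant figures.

120 L

n(N2) = PV/RT = (41.4 × 80.2) / (8.314 × 1062.15) = 0.3760 mol
n(H2) = 4.79 / 2.02 = 2.371 mol
For 0.3760 mol N2, stoichiometry requires (3/1) × 0.3760 = 1.128 mol H2; 2.371 mol is available, so N2 is limiting.
n(H2) consumed = (3/1) × 0.3760 = 1.128 mol; remaining = 2.371 − 1.128 = 1.243 mol
V(H2) = nRT/P = 1.243 × 8.314 × 361 / 31.1 = 120.0 L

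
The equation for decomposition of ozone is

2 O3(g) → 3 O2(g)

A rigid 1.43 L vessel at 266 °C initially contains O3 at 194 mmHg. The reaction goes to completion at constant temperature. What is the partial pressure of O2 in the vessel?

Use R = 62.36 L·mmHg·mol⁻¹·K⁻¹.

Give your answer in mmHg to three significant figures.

291 mmHg

n(O3)₀ = PV/RT = (194 × 1.43) / (62.36 × 539.15) = 0.008251 mol
n(O2) = (3/2) × 0.008251 = 0.01238 mol
P(O2) = nRT/V = 0.01238 × 62.36 × 539.15 / 1.43 = 291.1 mmHg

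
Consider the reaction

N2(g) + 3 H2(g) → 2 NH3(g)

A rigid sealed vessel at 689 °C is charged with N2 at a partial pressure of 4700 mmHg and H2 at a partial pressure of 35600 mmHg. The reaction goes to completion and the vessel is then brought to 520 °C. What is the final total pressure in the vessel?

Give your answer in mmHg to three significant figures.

25500 mmHg

At constant V, partial pressures at 689 °C are proportional to moles, so apply stoichiometry directly to pressures.
P(H2) required for 4700 mmHg of N2 = (3/1) × 4700 = 14100 mmHg; available 35600 mmHg, so N2 is limiting.
P(H2) remaining = 35600 − (3/1) × 4700 = 21500 mmHg
P(gaseous products) = (2)/1 × 4700 = 9400 mmHg
P_total at 689 °C = 21500 + 9400 = 30900 mmHg
Scaling to 520 °C: P = 30900 × 793.15/962.15 = 25470 mmHg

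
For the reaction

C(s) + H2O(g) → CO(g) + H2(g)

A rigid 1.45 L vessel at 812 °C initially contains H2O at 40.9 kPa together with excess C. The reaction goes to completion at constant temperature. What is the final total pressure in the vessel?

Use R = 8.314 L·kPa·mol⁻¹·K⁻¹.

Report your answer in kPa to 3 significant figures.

81.8 kPa

Since T and V are fixed, P_final/P_initial = n_final/n_initial = 2/1.
P_final = (2/1) × 40.9 = 81.80 kPa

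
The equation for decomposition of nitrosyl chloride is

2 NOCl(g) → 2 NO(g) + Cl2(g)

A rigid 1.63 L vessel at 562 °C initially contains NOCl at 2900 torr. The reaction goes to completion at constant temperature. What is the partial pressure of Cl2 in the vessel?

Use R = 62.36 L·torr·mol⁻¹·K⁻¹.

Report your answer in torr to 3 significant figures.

1450 torr

n(NOCl)₀ = PV/RT = (2900 × 1.63) / (62.36 × 835.15) = 0.09076 mol
n(Cl2) = (1/2) × 0.09076 = 0.04538 mol
P(Cl2) = nRT/V = 0.04538 × 62.36 × 835.15 / 1.63 = 1450 torr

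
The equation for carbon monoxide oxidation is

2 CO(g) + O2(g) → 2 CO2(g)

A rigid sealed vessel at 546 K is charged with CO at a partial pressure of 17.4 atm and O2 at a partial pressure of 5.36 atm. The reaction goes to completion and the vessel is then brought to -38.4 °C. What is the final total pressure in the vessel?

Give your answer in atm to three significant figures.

With V and T fixed, P_i ∝ n_i, so the mole ratios apply directly to partial pressures at 546 K.
P(O2) required for 17.4 atm of CO = (1/2) × 17.4 = 8.700 atm; available 5.36 atm, so O2 is limiting.
P(CO) remaining = 17.4 − (2/1) × 5.36 = 6.680 atm
P(gaseous products) = (2)/1 × 5.36 = 10.72 atm
P_total at 546 K = 6.680 + 10.72 = 17.40 atm
Scaling to -38.4 °C: P = 17.40 × 234.75/546 = 7.481 atm

7.48 atm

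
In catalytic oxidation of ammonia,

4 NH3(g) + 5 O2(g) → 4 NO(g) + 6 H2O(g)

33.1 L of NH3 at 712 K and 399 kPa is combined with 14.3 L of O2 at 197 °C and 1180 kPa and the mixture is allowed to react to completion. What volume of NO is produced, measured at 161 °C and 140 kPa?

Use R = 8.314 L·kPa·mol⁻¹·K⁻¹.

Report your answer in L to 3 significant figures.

57.5 L

n(NH3) = PV/RT = (399 × 33.1) / (8.314 × 712) = 2.231 mol
n(O2) = PV/RT = (1180 × 14.3) / (8.314 × 470.15) = 4.317 mol
For 2.231 mol NH3, stoichiometry requires (5/4) × 2.231 = 2.789 mol O2; 4.317 mol is available, so NH3 is limiting.
n(NO) = (4/4) × 2.231 = 2.231 mol
V(NO) = nRT/P = 2.231 × 8.314 × 434.15 / 140 = 57.52 L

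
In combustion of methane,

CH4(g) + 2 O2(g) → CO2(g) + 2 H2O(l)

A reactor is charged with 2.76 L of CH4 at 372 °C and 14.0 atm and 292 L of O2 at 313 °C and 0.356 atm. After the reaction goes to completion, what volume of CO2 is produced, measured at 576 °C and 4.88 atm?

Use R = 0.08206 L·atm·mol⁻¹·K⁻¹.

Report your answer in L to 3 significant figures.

n(CH4) = PV/RT = (14.0 × 2.76) / (0.08206 × 645.15) = 0.7299 mol
n(O2) = PV/RT = (0.356 × 292) / (0.08206 × 586.15) = 2.161 mol
For 0.7299 mol CH4, stoichiometry requires (2/1) × 0.7299 = 1.460 mol O2; 2.161 mol is available, so CH4 is limiting.
n(CO2) = (1/1) × 0.7299 = 0.7299 mol
V(CO2) = nRT/P = 0.7299 × 0.08206 × 849.15 / 4.88 = 10.42 L

10.4 L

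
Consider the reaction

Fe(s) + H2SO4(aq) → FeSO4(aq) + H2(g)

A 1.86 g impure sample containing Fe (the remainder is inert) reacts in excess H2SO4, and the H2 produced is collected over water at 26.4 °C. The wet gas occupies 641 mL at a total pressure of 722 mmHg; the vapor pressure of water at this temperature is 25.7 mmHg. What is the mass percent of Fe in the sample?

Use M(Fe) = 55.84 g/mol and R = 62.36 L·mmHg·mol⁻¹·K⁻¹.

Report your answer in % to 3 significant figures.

71.7 %

P(H2) = 722 − 25.7 = 696.3 mmHg
n(H2) = PV/RT = (696.3 × 0.6410) / (62.36 × 299.55) = 0.02389 mol
n(Fe) = (1/1) × 0.02389 = 0.02389 mol
m(Fe) = 0.02389 × 55.84 = 1.334 g
%Fe = 1.334 / 1.86 × 100 = 71.72%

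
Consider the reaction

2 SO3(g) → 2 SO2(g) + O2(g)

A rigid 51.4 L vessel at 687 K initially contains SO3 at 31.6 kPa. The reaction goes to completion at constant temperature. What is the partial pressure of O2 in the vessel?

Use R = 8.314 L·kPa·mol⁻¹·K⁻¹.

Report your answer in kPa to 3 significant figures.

n(SO3)₀ = PV/RT = (31.6 × 51.4) / (8.314 × 687) = 0.2844 mol
n(O2) = (1/2) × 0.2844 = 0.1422 mol
P(O2) = nRT/V = 0.1422 × 8.314 × 687 / 51.4 = 15.80 kPa

15.8 kPa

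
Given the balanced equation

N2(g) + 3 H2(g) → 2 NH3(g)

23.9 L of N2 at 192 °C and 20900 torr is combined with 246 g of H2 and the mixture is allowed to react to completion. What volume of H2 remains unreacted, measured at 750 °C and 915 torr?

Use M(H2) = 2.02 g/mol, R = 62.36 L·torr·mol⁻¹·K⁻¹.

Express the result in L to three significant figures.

4890 L

n(N2) = PV/RT = (20900 × 23.9) / (62.36 × 465.15) = 17.22 mol
n(H2) = 246 / 2.02 = 121.8 mol
For 17.22 mol N2, stoichiometry requires (3/1) × 17.22 = 51.66 mol H2; 121.8 mol is available, so N2 is limiting.
n(H2) consumed = (3/1) × 17.22 = 51.66 mol; remaining = 121.8 − 51.66 = 70.14 mol
V(H2) = nRT/P = 70.14 × 62.36 × 1023.15 / 915 = 4891 L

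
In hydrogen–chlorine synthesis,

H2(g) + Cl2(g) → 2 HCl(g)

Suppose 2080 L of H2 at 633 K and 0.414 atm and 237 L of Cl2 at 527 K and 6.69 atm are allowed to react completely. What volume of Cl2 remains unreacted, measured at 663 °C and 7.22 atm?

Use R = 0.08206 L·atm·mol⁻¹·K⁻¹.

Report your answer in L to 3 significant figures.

n(H2) = PV/RT = (0.414 × 2080) / (0.08206 × 633) = 16.58 mol
n(Cl2) = PV/RT = (6.69 × 237) / (0.08206 × 527) = 36.66 mol
For 16.58 mol H2, stoichiometry requires (1/1) × 16.58 = 16.58 mol Cl2; 36.66 mol is available, so H2 is limiting.
n(Cl2) consumed = (1/1) × 16.58 = 16.58 mol; remaining = 36.66 − 16.58 = 20.08 mol
V(Cl2) = nRT/P = 20.08 × 0.08206 × 936.15 / 7.22 = 213.7 L

214 L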